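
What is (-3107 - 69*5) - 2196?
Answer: -5648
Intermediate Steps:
(-3107 - 69*5) - 2196 = (-3107 - 345) - 2196 = -3452 - 2196 = -5648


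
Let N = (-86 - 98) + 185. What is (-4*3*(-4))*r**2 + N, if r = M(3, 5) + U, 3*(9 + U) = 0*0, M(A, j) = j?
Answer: 769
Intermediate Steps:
U = -9 (U = -9 + (0*0)/3 = -9 + (1/3)*0 = -9 + 0 = -9)
N = 1 (N = -184 + 185 = 1)
r = -4 (r = 5 - 9 = -4)
(-4*3*(-4))*r**2 + N = (-4*3*(-4))*(-4)**2 + 1 = -12*(-4)*16 + 1 = 48*16 + 1 = 768 + 1 = 769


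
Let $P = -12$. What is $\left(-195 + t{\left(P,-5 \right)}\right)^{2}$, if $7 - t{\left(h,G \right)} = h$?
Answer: $30976$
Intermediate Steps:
$t{\left(h,G \right)} = 7 - h$
$\left(-195 + t{\left(P,-5 \right)}\right)^{2} = \left(-195 + \left(7 - -12\right)\right)^{2} = \left(-195 + \left(7 + 12\right)\right)^{2} = \left(-195 + 19\right)^{2} = \left(-176\right)^{2} = 30976$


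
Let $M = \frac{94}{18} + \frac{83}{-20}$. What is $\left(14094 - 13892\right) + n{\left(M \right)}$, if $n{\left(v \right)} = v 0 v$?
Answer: $202$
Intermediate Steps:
$M = \frac{193}{180}$ ($M = 94 \cdot \frac{1}{18} + 83 \left(- \frac{1}{20}\right) = \frac{47}{9} - \frac{83}{20} = \frac{193}{180} \approx 1.0722$)
$n{\left(v \right)} = 0$ ($n{\left(v \right)} = 0 v = 0$)
$\left(14094 - 13892\right) + n{\left(M \right)} = \left(14094 - 13892\right) + 0 = 202 + 0 = 202$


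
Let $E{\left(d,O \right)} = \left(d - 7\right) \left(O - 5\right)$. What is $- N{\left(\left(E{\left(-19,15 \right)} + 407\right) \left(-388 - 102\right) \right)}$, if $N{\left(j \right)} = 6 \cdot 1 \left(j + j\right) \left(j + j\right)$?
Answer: $-124519701600$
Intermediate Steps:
$E{\left(d,O \right)} = \left(-7 + d\right) \left(-5 + O\right)$
$N{\left(j \right)} = 24 j^{2}$ ($N{\left(j \right)} = 6 \cdot 2 j 2 j = 6 \cdot 4 j^{2} = 24 j^{2}$)
$- N{\left(\left(E{\left(-19,15 \right)} + 407\right) \left(-388 - 102\right) \right)} = - 24 \left(\left(\left(35 - 105 - -95 + 15 \left(-19\right)\right) + 407\right) \left(-388 - 102\right)\right)^{2} = - 24 \left(\left(\left(35 - 105 + 95 - 285\right) + 407\right) \left(-490\right)\right)^{2} = - 24 \left(\left(-260 + 407\right) \left(-490\right)\right)^{2} = - 24 \left(147 \left(-490\right)\right)^{2} = - 24 \left(-72030\right)^{2} = - 24 \cdot 5188320900 = \left(-1\right) 124519701600 = -124519701600$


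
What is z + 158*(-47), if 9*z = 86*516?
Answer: -7486/3 ≈ -2495.3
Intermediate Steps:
z = 14792/3 (z = (86*516)/9 = (⅑)*44376 = 14792/3 ≈ 4930.7)
z + 158*(-47) = 14792/3 + 158*(-47) = 14792/3 - 7426 = -7486/3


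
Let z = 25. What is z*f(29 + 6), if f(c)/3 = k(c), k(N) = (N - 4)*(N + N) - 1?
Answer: 162675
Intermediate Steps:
k(N) = -1 + 2*N*(-4 + N) (k(N) = (-4 + N)*(2*N) - 1 = 2*N*(-4 + N) - 1 = -1 + 2*N*(-4 + N))
f(c) = -3 - 24*c + 6*c² (f(c) = 3*(-1 - 8*c + 2*c²) = -3 - 24*c + 6*c²)
z*f(29 + 6) = 25*(-3 - 24*(29 + 6) + 6*(29 + 6)²) = 25*(-3 - 24*35 + 6*35²) = 25*(-3 - 840 + 6*1225) = 25*(-3 - 840 + 7350) = 25*6507 = 162675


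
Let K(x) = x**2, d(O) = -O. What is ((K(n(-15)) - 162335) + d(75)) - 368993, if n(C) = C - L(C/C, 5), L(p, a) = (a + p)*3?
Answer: -530314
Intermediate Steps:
L(p, a) = 3*a + 3*p
n(C) = -18 + C (n(C) = C - (3*5 + 3*(C/C)) = C - (15 + 3*1) = C - (15 + 3) = C - 1*18 = C - 18 = -18 + C)
((K(n(-15)) - 162335) + d(75)) - 368993 = (((-18 - 15)**2 - 162335) - 1*75) - 368993 = (((-33)**2 - 162335) - 75) - 368993 = ((1089 - 162335) - 75) - 368993 = (-161246 - 75) - 368993 = -161321 - 368993 = -530314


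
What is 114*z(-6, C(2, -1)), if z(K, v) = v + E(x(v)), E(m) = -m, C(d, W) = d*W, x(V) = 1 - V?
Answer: -570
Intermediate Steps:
C(d, W) = W*d
z(K, v) = -1 + 2*v (z(K, v) = v - (1 - v) = v + (-1 + v) = -1 + 2*v)
114*z(-6, C(2, -1)) = 114*(-1 + 2*(-1*2)) = 114*(-1 + 2*(-2)) = 114*(-1 - 4) = 114*(-5) = -570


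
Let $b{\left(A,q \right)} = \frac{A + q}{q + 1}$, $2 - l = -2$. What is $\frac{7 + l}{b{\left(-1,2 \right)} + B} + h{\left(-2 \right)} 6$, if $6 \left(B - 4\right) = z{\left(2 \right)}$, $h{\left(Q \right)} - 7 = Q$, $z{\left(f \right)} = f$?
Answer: $\frac{453}{14} \approx 32.357$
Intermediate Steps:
$h{\left(Q \right)} = 7 + Q$
$l = 4$ ($l = 2 - -2 = 2 + 2 = 4$)
$b{\left(A,q \right)} = \frac{A + q}{1 + q}$
$B = \frac{13}{3}$ ($B = 4 + \frac{1}{6} \cdot 2 = 4 + \frac{1}{3} = \frac{13}{3} \approx 4.3333$)
$\frac{7 + l}{b{\left(-1,2 \right)} + B} + h{\left(-2 \right)} 6 = \frac{7 + 4}{\frac{-1 + 2}{1 + 2} + \frac{13}{3}} + \left(7 - 2\right) 6 = \frac{11}{\frac{1}{3} \cdot 1 + \frac{13}{3}} + 5 \cdot 6 = \frac{11}{\frac{1}{3} \cdot 1 + \frac{13}{3}} + 30 = \frac{11}{\frac{1}{3} + \frac{13}{3}} + 30 = \frac{11}{\frac{14}{3}} + 30 = 11 \cdot \frac{3}{14} + 30 = \frac{33}{14} + 30 = \frac{453}{14}$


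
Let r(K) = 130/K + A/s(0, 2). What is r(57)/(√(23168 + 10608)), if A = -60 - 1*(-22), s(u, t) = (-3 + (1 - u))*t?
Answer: 1343*√2111/962616 ≈ 0.064101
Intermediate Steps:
s(u, t) = t*(-2 - u) (s(u, t) = (-2 - u)*t = t*(-2 - u))
A = -38 (A = -60 + 22 = -38)
r(K) = 19/2 + 130/K (r(K) = 130/K - 38*(-1/(2*(2 + 0))) = 130/K - 38/((-1*2*2)) = 130/K - 38/(-4) = 130/K - 38*(-¼) = 130/K + 19/2 = 19/2 + 130/K)
r(57)/(√(23168 + 10608)) = (19/2 + 130/57)/(√(23168 + 10608)) = (19/2 + 130*(1/57))/(√33776) = (19/2 + 130/57)/((4*√2111)) = 1343*(√2111/8444)/114 = 1343*√2111/962616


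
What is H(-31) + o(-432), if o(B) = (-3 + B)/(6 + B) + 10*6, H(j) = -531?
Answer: -66737/142 ≈ -469.98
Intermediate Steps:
o(B) = 60 + (-3 + B)/(6 + B) (o(B) = (-3 + B)/(6 + B) + 60 = 60 + (-3 + B)/(6 + B))
H(-31) + o(-432) = -531 + (357 + 61*(-432))/(6 - 432) = -531 + (357 - 26352)/(-426) = -531 - 1/426*(-25995) = -531 + 8665/142 = -66737/142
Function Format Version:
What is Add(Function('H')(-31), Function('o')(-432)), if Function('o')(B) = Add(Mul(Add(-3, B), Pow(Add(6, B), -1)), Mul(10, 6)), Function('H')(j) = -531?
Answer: Rational(-66737, 142) ≈ -469.98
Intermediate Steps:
Function('o')(B) = Add(60, Mul(Pow(Add(6, B), -1), Add(-3, B))) (Function('o')(B) = Add(Mul(Pow(Add(6, B), -1), Add(-3, B)), 60) = Add(60, Mul(Pow(Add(6, B), -1), Add(-3, B))))
Add(Function('H')(-31), Function('o')(-432)) = Add(-531, Mul(Pow(Add(6, -432), -1), Add(357, Mul(61, -432)))) = Add(-531, Mul(Pow(-426, -1), Add(357, -26352))) = Add(-531, Mul(Rational(-1, 426), -25995)) = Add(-531, Rational(8665, 142)) = Rational(-66737, 142)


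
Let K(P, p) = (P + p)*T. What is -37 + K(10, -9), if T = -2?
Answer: -39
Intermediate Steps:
K(P, p) = -2*P - 2*p (K(P, p) = (P + p)*(-2) = -2*P - 2*p)
-37 + K(10, -9) = -37 + (-2*10 - 2*(-9)) = -37 + (-20 + 18) = -37 - 2 = -39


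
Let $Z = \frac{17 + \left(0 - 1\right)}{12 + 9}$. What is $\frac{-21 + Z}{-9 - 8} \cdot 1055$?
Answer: $\frac{26375}{21} \approx 1256.0$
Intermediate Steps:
$Z = \frac{16}{21}$ ($Z = \frac{17 - 1}{21} = 16 \cdot \frac{1}{21} = \frac{16}{21} \approx 0.7619$)
$\frac{-21 + Z}{-9 - 8} \cdot 1055 = \frac{-21 + \frac{16}{21}}{-9 - 8} \cdot 1055 = - \frac{425}{21 \left(-17\right)} 1055 = \left(- \frac{425}{21}\right) \left(- \frac{1}{17}\right) 1055 = \frac{25}{21} \cdot 1055 = \frac{26375}{21}$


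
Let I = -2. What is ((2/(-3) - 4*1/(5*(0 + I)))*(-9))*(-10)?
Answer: -24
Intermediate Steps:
((2/(-3) - 4*1/(5*(0 + I)))*(-9))*(-10) = ((2/(-3) - 4*1/(5*(0 - 2)))*(-9))*(-10) = ((2*(-⅓) - 4/((-2*5)))*(-9))*(-10) = ((-⅔ - 4/(-10))*(-9))*(-10) = ((-⅔ - 4*(-⅒))*(-9))*(-10) = ((-⅔ + ⅖)*(-9))*(-10) = -4/15*(-9)*(-10) = (12/5)*(-10) = -24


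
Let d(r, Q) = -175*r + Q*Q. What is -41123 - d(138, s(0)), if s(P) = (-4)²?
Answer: -17229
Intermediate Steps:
s(P) = 16
d(r, Q) = Q² - 175*r (d(r, Q) = -175*r + Q² = Q² - 175*r)
-41123 - d(138, s(0)) = -41123 - (16² - 175*138) = -41123 - (256 - 24150) = -41123 - 1*(-23894) = -41123 + 23894 = -17229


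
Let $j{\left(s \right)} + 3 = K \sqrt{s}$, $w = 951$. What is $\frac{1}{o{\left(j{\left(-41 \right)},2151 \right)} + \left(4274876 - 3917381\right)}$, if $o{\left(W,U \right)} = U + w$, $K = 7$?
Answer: $\frac{1}{360597} \approx 2.7732 \cdot 10^{-6}$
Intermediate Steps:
$j{\left(s \right)} = -3 + 7 \sqrt{s}$
$o{\left(W,U \right)} = 951 + U$ ($o{\left(W,U \right)} = U + 951 = 951 + U$)
$\frac{1}{o{\left(j{\left(-41 \right)},2151 \right)} + \left(4274876 - 3917381\right)} = \frac{1}{\left(951 + 2151\right) + \left(4274876 - 3917381\right)} = \frac{1}{3102 + \left(4274876 - 3917381\right)} = \frac{1}{3102 + 357495} = \frac{1}{360597}$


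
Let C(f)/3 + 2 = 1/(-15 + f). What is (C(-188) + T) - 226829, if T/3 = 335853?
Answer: 158486969/203 ≈ 7.8072e+5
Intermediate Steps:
T = 1007559 (T = 3*335853 = 1007559)
C(f) = -6 + 3/(-15 + f)
(C(-188) + T) - 226829 = (3*(31 - 2*(-188))/(-15 - 188) + 1007559) - 226829 = (3*(31 + 376)/(-203) + 1007559) - 226829 = (3*(-1/203)*407 + 1007559) - 226829 = (-1221/203 + 1007559) - 226829 = 204533256/203 - 226829 = 158486969/203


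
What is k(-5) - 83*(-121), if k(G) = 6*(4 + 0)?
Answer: 10067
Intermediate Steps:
k(G) = 24 (k(G) = 6*4 = 24)
k(-5) - 83*(-121) = 24 - 83*(-121) = 24 + 10043 = 10067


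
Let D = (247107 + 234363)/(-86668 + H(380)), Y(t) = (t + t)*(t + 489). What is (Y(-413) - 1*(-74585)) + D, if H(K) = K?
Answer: 509246761/43144 ≈ 11803.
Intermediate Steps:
Y(t) = 2*t*(489 + t) (Y(t) = (2*t)*(489 + t) = 2*t*(489 + t))
D = -240735/43144 (D = (247107 + 234363)/(-86668 + 380) = 481470/(-86288) = 481470*(-1/86288) = -240735/43144 ≈ -5.5798)
(Y(-413) - 1*(-74585)) + D = (2*(-413)*(489 - 413) - 1*(-74585)) - 240735/43144 = (2*(-413)*76 + 74585) - 240735/43144 = (-62776 + 74585) - 240735/43144 = 11809 - 240735/43144 = 509246761/43144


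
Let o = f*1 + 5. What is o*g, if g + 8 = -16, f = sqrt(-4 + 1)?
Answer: -120 - 24*I*sqrt(3) ≈ -120.0 - 41.569*I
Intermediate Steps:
f = I*sqrt(3) (f = sqrt(-3) = I*sqrt(3) ≈ 1.732*I)
g = -24 (g = -8 - 16 = -24)
o = 5 + I*sqrt(3) (o = (I*sqrt(3))*1 + 5 = I*sqrt(3) + 5 = 5 + I*sqrt(3) ≈ 5.0 + 1.732*I)
o*g = (5 + I*sqrt(3))*(-24) = -120 - 24*I*sqrt(3)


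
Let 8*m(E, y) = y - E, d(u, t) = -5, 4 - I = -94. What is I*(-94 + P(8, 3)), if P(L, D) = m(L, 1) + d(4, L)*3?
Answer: -43071/4 ≈ -10768.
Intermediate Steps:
I = 98 (I = 4 - 1*(-94) = 4 + 94 = 98)
m(E, y) = -E/8 + y/8 (m(E, y) = (y - E)/8 = -E/8 + y/8)
P(L, D) = -119/8 - L/8 (P(L, D) = (-L/8 + (1/8)*1) - 5*3 = (-L/8 + 1/8) - 15 = (1/8 - L/8) - 15 = -119/8 - L/8)
I*(-94 + P(8, 3)) = 98*(-94 + (-119/8 - 1/8*8)) = 98*(-94 + (-119/8 - 1)) = 98*(-94 - 127/8) = 98*(-879/8) = -43071/4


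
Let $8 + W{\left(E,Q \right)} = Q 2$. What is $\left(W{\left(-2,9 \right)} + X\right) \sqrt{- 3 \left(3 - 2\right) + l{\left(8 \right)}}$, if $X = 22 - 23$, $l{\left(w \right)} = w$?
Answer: $9 \sqrt{5} \approx 20.125$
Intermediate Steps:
$W{\left(E,Q \right)} = -8 + 2 Q$ ($W{\left(E,Q \right)} = -8 + Q 2 = -8 + 2 Q$)
$X = -1$ ($X = 22 - 23 = -1$)
$\left(W{\left(-2,9 \right)} + X\right) \sqrt{- 3 \left(3 - 2\right) + l{\left(8 \right)}} = \left(\left(-8 + 2 \cdot 9\right) - 1\right) \sqrt{- 3 \left(3 - 2\right) + 8} = \left(\left(-8 + 18\right) - 1\right) \sqrt{\left(-3\right) 1 + 8} = \left(10 - 1\right) \sqrt{-3 + 8} = 9 \sqrt{5}$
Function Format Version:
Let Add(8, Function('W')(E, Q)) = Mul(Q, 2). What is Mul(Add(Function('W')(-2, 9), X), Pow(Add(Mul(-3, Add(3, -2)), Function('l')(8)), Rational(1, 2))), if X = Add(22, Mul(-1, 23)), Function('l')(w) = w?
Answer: Mul(9, Pow(5, Rational(1, 2))) ≈ 20.125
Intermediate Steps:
Function('W')(E, Q) = Add(-8, Mul(2, Q)) (Function('W')(E, Q) = Add(-8, Mul(Q, 2)) = Add(-8, Mul(2, Q)))
X = -1 (X = Add(22, -23) = -1)
Mul(Add(Function('W')(-2, 9), X), Pow(Add(Mul(-3, Add(3, -2)), Function('l')(8)), Rational(1, 2))) = Mul(Add(Add(-8, Mul(2, 9)), -1), Pow(Add(Mul(-3, Add(3, -2)), 8), Rational(1, 2))) = Mul(Add(Add(-8, 18), -1), Pow(Add(Mul(-3, 1), 8), Rational(1, 2))) = Mul(Add(10, -1), Pow(Add(-3, 8), Rational(1, 2))) = Mul(9, Pow(5, Rational(1, 2)))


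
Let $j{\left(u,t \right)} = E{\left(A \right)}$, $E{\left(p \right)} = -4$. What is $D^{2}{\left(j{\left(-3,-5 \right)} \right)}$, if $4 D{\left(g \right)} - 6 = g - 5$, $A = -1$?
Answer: $\frac{9}{16} \approx 0.5625$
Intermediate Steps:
$j{\left(u,t \right)} = -4$
$D{\left(g \right)} = \frac{1}{4} + \frac{g}{4}$ ($D{\left(g \right)} = \frac{3}{2} + \frac{g - 5}{4} = \frac{3}{2} + \frac{-5 + g}{4} = \frac{3}{2} + \left(- \frac{5}{4} + \frac{g}{4}\right) = \frac{1}{4} + \frac{g}{4}$)
$D^{2}{\left(j{\left(-3,-5 \right)} \right)} = \left(\frac{1}{4} + \frac{1}{4} \left(-4\right)\right)^{2} = \left(\frac{1}{4} - 1\right)^{2} = \left(- \frac{3}{4}\right)^{2} = \frac{9}{16}$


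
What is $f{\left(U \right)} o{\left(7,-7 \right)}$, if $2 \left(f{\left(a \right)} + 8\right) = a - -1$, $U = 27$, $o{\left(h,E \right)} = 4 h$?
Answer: $168$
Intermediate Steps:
$f{\left(a \right)} = - \frac{15}{2} + \frac{a}{2}$ ($f{\left(a \right)} = -8 + \frac{a - -1}{2} = -8 + \frac{a + 1}{2} = -8 + \frac{1 + a}{2} = -8 + \left(\frac{1}{2} + \frac{a}{2}\right) = - \frac{15}{2} + \frac{a}{2}$)
$f{\left(U \right)} o{\left(7,-7 \right)} = \left(- \frac{15}{2} + \frac{1}{2} \cdot 27\right) 4 \cdot 7 = \left(- \frac{15}{2} + \frac{27}{2}\right) 28 = 6 \cdot 28 = 168$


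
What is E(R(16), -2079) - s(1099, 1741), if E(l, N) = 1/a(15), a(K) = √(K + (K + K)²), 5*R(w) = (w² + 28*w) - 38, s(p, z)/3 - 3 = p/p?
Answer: -12 + √915/915 ≈ -11.967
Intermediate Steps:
s(p, z) = 12 (s(p, z) = 9 + 3*(p/p) = 9 + 3*1 = 9 + 3 = 12)
R(w) = -38/5 + w²/5 + 28*w/5 (R(w) = ((w² + 28*w) - 38)/5 = (-38 + w² + 28*w)/5 = -38/5 + w²/5 + 28*w/5)
a(K) = √(K + 4*K²) (a(K) = √(K + (2*K)²) = √(K + 4*K²))
E(l, N) = √915/915 (E(l, N) = 1/(√(15*(1 + 4*15))) = 1/(√(15*(1 + 60))) = 1/(√(15*61)) = 1/(√915) = √915/915)
E(R(16), -2079) - s(1099, 1741) = √915/915 - 1*12 = √915/915 - 12 = -12 + √915/915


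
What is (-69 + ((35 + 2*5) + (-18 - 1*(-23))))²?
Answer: 361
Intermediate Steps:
(-69 + ((35 + 2*5) + (-18 - 1*(-23))))² = (-69 + ((35 + 10) + (-18 + 23)))² = (-69 + (45 + 5))² = (-69 + 50)² = (-19)² = 361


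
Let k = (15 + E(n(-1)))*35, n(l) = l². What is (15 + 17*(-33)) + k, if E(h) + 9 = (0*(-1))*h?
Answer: -336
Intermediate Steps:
E(h) = -9 (E(h) = -9 + (0*(-1))*h = -9 + 0*h = -9 + 0 = -9)
k = 210 (k = (15 - 9)*35 = 6*35 = 210)
(15 + 17*(-33)) + k = (15 + 17*(-33)) + 210 = (15 - 561) + 210 = -546 + 210 = -336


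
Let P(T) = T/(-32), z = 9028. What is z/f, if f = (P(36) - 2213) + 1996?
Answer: -72224/1745 ≈ -41.389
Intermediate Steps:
P(T) = -T/32 (P(T) = T*(-1/32) = -T/32)
f = -1745/8 (f = (-1/32*36 - 2213) + 1996 = (-9/8 - 2213) + 1996 = -17713/8 + 1996 = -1745/8 ≈ -218.13)
z/f = 9028/(-1745/8) = 9028*(-8/1745) = -72224/1745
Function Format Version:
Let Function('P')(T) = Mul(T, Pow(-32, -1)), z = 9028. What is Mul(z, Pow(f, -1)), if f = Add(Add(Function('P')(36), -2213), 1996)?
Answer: Rational(-72224, 1745) ≈ -41.389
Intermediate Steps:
Function('P')(T) = Mul(Rational(-1, 32), T) (Function('P')(T) = Mul(T, Rational(-1, 32)) = Mul(Rational(-1, 32), T))
f = Rational(-1745, 8) (f = Add(Add(Mul(Rational(-1, 32), 36), -2213), 1996) = Add(Add(Rational(-9, 8), -2213), 1996) = Add(Rational(-17713, 8), 1996) = Rational(-1745, 8) ≈ -218.13)
Mul(z, Pow(f, -1)) = Mul(9028, Pow(Rational(-1745, 8), -1)) = Mul(9028, Rational(-8, 1745)) = Rational(-72224, 1745)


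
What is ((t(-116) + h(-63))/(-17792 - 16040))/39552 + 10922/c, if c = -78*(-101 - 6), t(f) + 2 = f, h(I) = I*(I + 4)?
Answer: 2435825375359/1861329460224 ≈ 1.3086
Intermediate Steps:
h(I) = I*(4 + I)
t(f) = -2 + f
c = 8346 (c = -78*(-107) = 8346)
((t(-116) + h(-63))/(-17792 - 16040))/39552 + 10922/c = (((-2 - 116) - 63*(4 - 63))/(-17792 - 16040))/39552 + 10922/8346 = ((-118 - 63*(-59))/(-33832))*(1/39552) + 10922*(1/8346) = ((-118 + 3717)*(-1/33832))*(1/39552) + 5461/4173 = (3599*(-1/33832))*(1/39552) + 5461/4173 = -3599/33832*1/39552 + 5461/4173 = -3599/1338123264 + 5461/4173 = 2435825375359/1861329460224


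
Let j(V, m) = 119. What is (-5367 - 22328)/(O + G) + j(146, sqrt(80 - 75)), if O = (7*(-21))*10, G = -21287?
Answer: 2735778/22757 ≈ 120.22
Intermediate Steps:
O = -1470 (O = -147*10 = -1470)
(-5367 - 22328)/(O + G) + j(146, sqrt(80 - 75)) = (-5367 - 22328)/(-1470 - 21287) + 119 = -27695/(-22757) + 119 = -27695*(-1/22757) + 119 = 27695/22757 + 119 = 2735778/22757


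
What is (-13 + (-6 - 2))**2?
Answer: 441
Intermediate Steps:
(-13 + (-6 - 2))**2 = (-13 - 8)**2 = (-21)**2 = 441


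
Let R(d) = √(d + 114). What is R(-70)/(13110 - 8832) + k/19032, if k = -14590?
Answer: -7295/9516 + √11/2139 ≈ -0.76505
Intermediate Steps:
R(d) = √(114 + d)
R(-70)/(13110 - 8832) + k/19032 = √(114 - 70)/(13110 - 8832) - 14590/19032 = √44/4278 - 14590*1/19032 = (2*√11)*(1/4278) - 7295/9516 = √11/2139 - 7295/9516 = -7295/9516 + √11/2139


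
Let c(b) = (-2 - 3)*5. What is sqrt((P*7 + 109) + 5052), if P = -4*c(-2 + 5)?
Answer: sqrt(5861) ≈ 76.557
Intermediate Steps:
c(b) = -25 (c(b) = -5*5 = -25)
P = 100 (P = -4*(-25) = 100)
sqrt((P*7 + 109) + 5052) = sqrt((100*7 + 109) + 5052) = sqrt((700 + 109) + 5052) = sqrt(809 + 5052) = sqrt(5861)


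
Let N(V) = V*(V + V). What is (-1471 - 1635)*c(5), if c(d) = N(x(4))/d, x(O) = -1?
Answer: -6212/5 ≈ -1242.4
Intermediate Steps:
N(V) = 2*V² (N(V) = V*(2*V) = 2*V²)
c(d) = 2/d (c(d) = (2*(-1)²)/d = (2*1)/d = 2/d)
(-1471 - 1635)*c(5) = (-1471 - 1635)*(2/5) = -6212/5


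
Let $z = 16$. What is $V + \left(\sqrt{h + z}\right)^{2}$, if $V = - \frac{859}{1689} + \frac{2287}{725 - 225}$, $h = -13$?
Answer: $\frac{5966743}{844500} \approx 7.0654$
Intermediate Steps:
$V = \frac{3433243}{844500}$ ($V = \left(-859\right) \frac{1}{1689} + \frac{2287}{725 - 225} = - \frac{859}{1689} + \frac{2287}{500} = \frac{3433243}{844500} \approx 4.0654$)
$V + \left(\sqrt{h + z}\right)^{2} = \frac{3433243}{844500} + \left(\sqrt{-13 + 16}\right)^{2} = \frac{3433243}{844500} + \left(\sqrt{3}\right)^{2} = \frac{3433243}{844500} + 3 = \frac{5966743}{844500}$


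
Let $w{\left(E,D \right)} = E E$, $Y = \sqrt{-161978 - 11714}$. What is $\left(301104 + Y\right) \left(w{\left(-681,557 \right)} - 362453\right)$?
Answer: $30504244032 + 202616 i \sqrt{43423} \approx 3.0504 \cdot 10^{10} + 4.2222 \cdot 10^{7} i$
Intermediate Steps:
$Y = 2 i \sqrt{43423}$ ($Y = \sqrt{-161978 + \left(-78794 + 67080\right)} = \sqrt{-161978 - 11714} = \sqrt{-173692} = 2 i \sqrt{43423} \approx 416.76 i$)
$w{\left(E,D \right)} = E^{2}$
$\left(301104 + Y\right) \left(w{\left(-681,557 \right)} - 362453\right) = \left(301104 + 2 i \sqrt{43423}\right) \left(\left(-681\right)^{2} - 362453\right) = \left(301104 + 2 i \sqrt{43423}\right) \left(463761 - 362453\right) = \left(301104 + 2 i \sqrt{43423}\right) 101308 = 30504244032 + 202616 i \sqrt{43423}$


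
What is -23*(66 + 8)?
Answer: -1702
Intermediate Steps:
-23*(66 + 8) = -23*74 = -1702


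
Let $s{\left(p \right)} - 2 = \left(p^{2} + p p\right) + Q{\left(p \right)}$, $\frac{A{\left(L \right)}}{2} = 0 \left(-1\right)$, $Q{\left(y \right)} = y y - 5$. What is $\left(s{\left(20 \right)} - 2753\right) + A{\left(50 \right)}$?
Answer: $-1556$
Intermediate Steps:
$Q{\left(y \right)} = -5 + y^{2}$ ($Q{\left(y \right)} = y^{2} - 5 = -5 + y^{2}$)
$A{\left(L \right)} = 0$ ($A{\left(L \right)} = 2 \cdot 0 \left(-1\right) = 2 \cdot 0 = 0$)
$s{\left(p \right)} = -3 + 3 p^{2}$ ($s{\left(p \right)} = 2 + \left(\left(p^{2} + p p\right) + \left(-5 + p^{2}\right)\right) = 2 + \left(\left(p^{2} + p^{2}\right) + \left(-5 + p^{2}\right)\right) = 2 + \left(2 p^{2} + \left(-5 + p^{2}\right)\right) = 2 + \left(-5 + 3 p^{2}\right) = -3 + 3 p^{2}$)
$\left(s{\left(20 \right)} - 2753\right) + A{\left(50 \right)} = \left(\left(-3 + 3 \cdot 20^{2}\right) - 2753\right) + 0 = \left(\left(-3 + 3 \cdot 400\right) - 2753\right) + 0 = \left(\left(-3 + 1200\right) - 2753\right) + 0 = \left(1197 - 2753\right) + 0 = -1556 + 0 = -1556$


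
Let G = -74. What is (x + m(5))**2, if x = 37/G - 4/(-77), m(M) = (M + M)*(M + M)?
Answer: 235039561/23716 ≈ 9910.6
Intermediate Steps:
m(M) = 4*M**2 (m(M) = (2*M)*(2*M) = 4*M**2)
x = -69/154 (x = 37/(-74) - 4/(-77) = 37*(-1/74) - 4*(-1/77) = -1/2 + 4/77 = -69/154 ≈ -0.44805)
(x + m(5))**2 = (-69/154 + 4*5**2)**2 = (-69/154 + 4*25)**2 = (-69/154 + 100)**2 = (15331/154)**2 = 235039561/23716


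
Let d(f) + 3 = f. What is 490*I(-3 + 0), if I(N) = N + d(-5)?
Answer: -5390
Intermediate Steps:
d(f) = -3 + f
I(N) = -8 + N (I(N) = N + (-3 - 5) = N - 8 = -8 + N)
490*I(-3 + 0) = 490*(-8 + (-3 + 0)) = 490*(-8 - 3) = 490*(-11) = -5390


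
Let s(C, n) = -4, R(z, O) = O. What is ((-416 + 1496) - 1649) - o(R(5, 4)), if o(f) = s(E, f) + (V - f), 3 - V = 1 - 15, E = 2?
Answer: -578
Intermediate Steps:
V = 17 (V = 3 - (1 - 15) = 3 - 1*(-14) = 3 + 14 = 17)
o(f) = 13 - f (o(f) = -4 + (17 - f) = 13 - f)
((-416 + 1496) - 1649) - o(R(5, 4)) = ((-416 + 1496) - 1649) - (13 - 1*4) = (1080 - 1649) - (13 - 4) = -569 - 1*9 = -569 - 9 = -578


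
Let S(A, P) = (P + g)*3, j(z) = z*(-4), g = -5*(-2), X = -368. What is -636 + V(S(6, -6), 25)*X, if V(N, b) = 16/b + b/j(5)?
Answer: -10288/25 ≈ -411.52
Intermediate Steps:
g = 10
j(z) = -4*z
S(A, P) = 30 + 3*P (S(A, P) = (P + 10)*3 = (10 + P)*3 = 30 + 3*P)
V(N, b) = 16/b - b/20 (V(N, b) = 16/b + b/((-4*5)) = 16/b + b/(-20) = 16/b + b*(-1/20) = 16/b - b/20)
-636 + V(S(6, -6), 25)*X = -636 + (16/25 - 1/20*25)*(-368) = -636 + (16*(1/25) - 5/4)*(-368) = -636 + (16/25 - 5/4)*(-368) = -636 - 61/100*(-368) = -636 + 5612/25 = -10288/25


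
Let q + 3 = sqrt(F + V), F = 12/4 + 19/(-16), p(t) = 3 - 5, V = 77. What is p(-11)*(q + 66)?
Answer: -126 - sqrt(1261)/2 ≈ -143.76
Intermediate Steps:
p(t) = -2
F = 29/16 (F = 12*(1/4) + 19*(-1/16) = 3 - 19/16 = 29/16 ≈ 1.8125)
q = -3 + sqrt(1261)/4 (q = -3 + sqrt(29/16 + 77) = -3 + sqrt(1261/16) = -3 + sqrt(1261)/4 ≈ 5.8776)
p(-11)*(q + 66) = -2*((-3 + sqrt(1261)/4) + 66) = -2*(63 + sqrt(1261)/4) = -126 - sqrt(1261)/2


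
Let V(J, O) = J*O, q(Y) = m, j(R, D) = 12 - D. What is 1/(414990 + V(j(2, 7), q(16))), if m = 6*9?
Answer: 1/415260 ≈ 2.4081e-6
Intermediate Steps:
m = 54
q(Y) = 54
1/(414990 + V(j(2, 7), q(16))) = 1/(414990 + (12 - 1*7)*54) = 1/(414990 + (12 - 7)*54) = 1/(414990 + 5*54) = 1/(414990 + 270) = 1/415260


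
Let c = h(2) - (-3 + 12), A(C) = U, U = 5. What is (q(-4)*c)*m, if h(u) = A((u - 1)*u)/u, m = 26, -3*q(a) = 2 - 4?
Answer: -338/3 ≈ -112.67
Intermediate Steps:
q(a) = ⅔ (q(a) = -(2 - 4)/3 = -⅓*(-2) = ⅔)
A(C) = 5
h(u) = 5/u
c = -13/2 (c = 5/2 - (-3 + 12) = 5*(½) - 1*9 = 5/2 - 9 = -13/2 ≈ -6.5000)
(q(-4)*c)*m = ((⅔)*(-13/2))*26 = -13/3*26 = -338/3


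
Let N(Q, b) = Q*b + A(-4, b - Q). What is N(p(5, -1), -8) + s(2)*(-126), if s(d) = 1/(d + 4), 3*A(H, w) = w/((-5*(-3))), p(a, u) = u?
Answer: -592/45 ≈ -13.156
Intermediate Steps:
A(H, w) = w/45 (A(H, w) = (w/((-5*(-3))))/3 = (w/15)/3 = w/45)
s(d) = 1/(4 + d)
N(Q, b) = -Q/45 + b/45 + Q*b (N(Q, b) = Q*b + (b - Q)/45 = Q*b + (-Q/45 + b/45) = -Q/45 + b/45 + Q*b)
N(p(5, -1), -8) + s(2)*(-126) = (-1/45*(-1) + (1/45)*(-8) - 1*(-8)) - 126/(4 + 2) = (1/45 - 8/45 + 8) - 126/6 = 353/45 + (⅙)*(-126) = 353/45 - 21 = -592/45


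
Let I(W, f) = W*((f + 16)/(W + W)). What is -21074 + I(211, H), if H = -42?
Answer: -21087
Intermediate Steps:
I(W, f) = 8 + f/2 (I(W, f) = W*((16 + f)/((2*W))) = W*((16 + f)*(1/(2*W))) = W*((16 + f)/(2*W)) = 8 + f/2)
-21074 + I(211, H) = -21074 + (8 + (½)*(-42)) = -21074 + (8 - 21) = -21074 - 13 = -21087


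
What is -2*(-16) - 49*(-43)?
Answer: 2139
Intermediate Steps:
-2*(-16) - 49*(-43) = 32 + 2107 = 2139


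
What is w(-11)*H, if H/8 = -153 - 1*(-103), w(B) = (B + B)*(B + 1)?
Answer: -88000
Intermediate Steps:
w(B) = 2*B*(1 + B) (w(B) = (2*B)*(1 + B) = 2*B*(1 + B))
H = -400 (H = 8*(-153 - 1*(-103)) = 8*(-153 + 103) = 8*(-50) = -400)
w(-11)*H = (2*(-11)*(1 - 11))*(-400) = (2*(-11)*(-10))*(-400) = 220*(-400) = -88000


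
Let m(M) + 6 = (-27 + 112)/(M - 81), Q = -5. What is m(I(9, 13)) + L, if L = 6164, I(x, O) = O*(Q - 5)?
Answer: 1299253/211 ≈ 6157.6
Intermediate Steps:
I(x, O) = -10*O (I(x, O) = O*(-5 - 5) = O*(-10) = -10*O)
m(M) = -6 + 85/(-81 + M) (m(M) = -6 + (-27 + 112)/(M - 81) = -6 + 85/(-81 + M))
m(I(9, 13)) + L = (571 - (-60)*13)/(-81 - 10*13) + 6164 = (571 - 6*(-130))/(-81 - 130) + 6164 = (571 + 780)/(-211) + 6164 = -1/211*1351 + 6164 = -1351/211 + 6164 = 1299253/211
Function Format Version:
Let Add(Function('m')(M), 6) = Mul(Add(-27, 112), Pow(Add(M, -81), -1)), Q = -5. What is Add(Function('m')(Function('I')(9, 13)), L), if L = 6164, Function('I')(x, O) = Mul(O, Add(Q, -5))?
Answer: Rational(1299253, 211) ≈ 6157.6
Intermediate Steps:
Function('I')(x, O) = Mul(-10, O) (Function('I')(x, O) = Mul(O, Add(-5, -5)) = Mul(O, -10) = Mul(-10, O))
Function('m')(M) = Add(-6, Mul(85, Pow(Add(-81, M), -1))) (Function('m')(M) = Add(-6, Mul(Add(-27, 112), Pow(Add(M, -81), -1))) = Add(-6, Mul(85, Pow(Add(-81, M), -1))))
Add(Function('m')(Function('I')(9, 13)), L) = Add(Mul(Pow(Add(-81, Mul(-10, 13)), -1), Add(571, Mul(-6, Mul(-10, 13)))), 6164) = Add(Mul(Pow(Add(-81, -130), -1), Add(571, Mul(-6, -130))), 6164) = Add(Mul(Pow(-211, -1), Add(571, 780)), 6164) = Add(Mul(Rational(-1, 211), 1351), 6164) = Add(Rational(-1351, 211), 6164) = Rational(1299253, 211)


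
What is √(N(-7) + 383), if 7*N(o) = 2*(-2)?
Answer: √18739/7 ≈ 19.556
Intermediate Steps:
N(o) = -4/7 (N(o) = (2*(-2))/7 = (⅐)*(-4) = -4/7)
√(N(-7) + 383) = √(-4/7 + 383) = √(2677/7) = √18739/7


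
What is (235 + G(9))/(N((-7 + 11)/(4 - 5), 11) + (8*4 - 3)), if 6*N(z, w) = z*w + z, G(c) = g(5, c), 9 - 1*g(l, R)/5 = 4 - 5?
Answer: 95/7 ≈ 13.571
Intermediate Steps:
g(l, R) = 50 (g(l, R) = 45 - 5*(4 - 5) = 45 - 5*(-1) = 45 + 5 = 50)
G(c) = 50
N(z, w) = z/6 + w*z/6 (N(z, w) = (z*w + z)/6 = (w*z + z)/6 = (z + w*z)/6 = z/6 + w*z/6)
(235 + G(9))/(N((-7 + 11)/(4 - 5), 11) + (8*4 - 3)) = (235 + 50)/(((-7 + 11)/(4 - 5))*(1 + 11)/6 + (8*4 - 3)) = 285/((1/6)*(4/(-1))*12 + (32 - 3)) = 285/((1/6)*(4*(-1))*12 + 29) = 285/((1/6)*(-4)*12 + 29) = 285/(-8 + 29) = 285/21 = 285*(1/21) = 95/7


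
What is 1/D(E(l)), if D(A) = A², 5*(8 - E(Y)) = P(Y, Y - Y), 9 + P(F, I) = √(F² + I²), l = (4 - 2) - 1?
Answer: 25/2304 ≈ 0.010851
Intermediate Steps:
l = 1 (l = 2 - 1 = 1)
P(F, I) = -9 + √(F² + I²)
E(Y) = 49/5 - √(Y²)/5 (E(Y) = 8 - (-9 + √(Y² + (Y - Y)²))/5 = 8 - (-9 + √(Y² + 0²))/5 = 8 - (-9 + √(Y² + 0))/5 = 8 - (-9 + √(Y²))/5 = 8 + (9/5 - √(Y²)/5) = 49/5 - √(Y²)/5)
1/D(E(l)) = 1/((49/5 - √(1²)/5)²) = 1/((49/5 - √1/5)²) = 1/((49/5 - ⅕*1)²) = 1/((49/5 - ⅕)²) = 1/((48/5)²) = 1/(2304/25) = 25/2304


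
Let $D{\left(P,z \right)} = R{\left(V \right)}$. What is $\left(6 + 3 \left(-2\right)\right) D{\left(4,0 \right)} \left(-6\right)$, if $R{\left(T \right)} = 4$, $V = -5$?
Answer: $0$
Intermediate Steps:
$D{\left(P,z \right)} = 4$
$\left(6 + 3 \left(-2\right)\right) D{\left(4,0 \right)} \left(-6\right) = \left(6 + 3 \left(-2\right)\right) 4 \left(-6\right) = \left(6 - 6\right) 4 \left(-6\right) = 0 \cdot 4 \left(-6\right) = 0 \left(-6\right) = 0$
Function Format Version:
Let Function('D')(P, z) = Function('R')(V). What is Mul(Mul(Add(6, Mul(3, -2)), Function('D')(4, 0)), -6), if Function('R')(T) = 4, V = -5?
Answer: 0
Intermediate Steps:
Function('D')(P, z) = 4
Mul(Mul(Add(6, Mul(3, -2)), Function('D')(4, 0)), -6) = Mul(Mul(Add(6, Mul(3, -2)), 4), -6) = Mul(Mul(Add(6, -6), 4), -6) = Mul(Mul(0, 4), -6) = Mul(0, -6) = 0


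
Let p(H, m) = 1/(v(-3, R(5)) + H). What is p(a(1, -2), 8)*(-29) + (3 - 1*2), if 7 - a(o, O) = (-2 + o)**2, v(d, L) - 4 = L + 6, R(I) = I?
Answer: -8/21 ≈ -0.38095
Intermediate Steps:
v(d, L) = 10 + L (v(d, L) = 4 + (L + 6) = 4 + (6 + L) = 10 + L)
a(o, O) = 7 - (-2 + o)**2
p(H, m) = 1/(15 + H) (p(H, m) = 1/((10 + 5) + H) = 1/(15 + H))
p(a(1, -2), 8)*(-29) + (3 - 1*2) = -29/(15 + (7 - (-2 + 1)**2)) + (3 - 1*2) = -29/(15 + (7 - 1*(-1)**2)) + (3 - 2) = -29/(15 + (7 - 1*1)) + 1 = -29/(15 + (7 - 1)) + 1 = -29/(15 + 6) + 1 = -29/21 + 1 = -8/21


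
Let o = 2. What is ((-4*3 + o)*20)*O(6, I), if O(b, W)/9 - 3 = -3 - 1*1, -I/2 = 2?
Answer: 1800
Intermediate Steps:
I = -4 (I = -2*2 = -4)
O(b, W) = -9 (O(b, W) = 27 + 9*(-3 - 1*1) = 27 + 9*(-3 - 1) = 27 + 9*(-4) = 27 - 36 = -9)
((-4*3 + o)*20)*O(6, I) = ((-4*3 + 2)*20)*(-9) = ((-12 + 2)*20)*(-9) = -10*20*(-9) = -200*(-9) = 1800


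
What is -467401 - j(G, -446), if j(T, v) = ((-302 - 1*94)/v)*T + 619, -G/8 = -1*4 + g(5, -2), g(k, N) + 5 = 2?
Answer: -104379548/223 ≈ -4.6807e+5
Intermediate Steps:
g(k, N) = -3 (g(k, N) = -5 + 2 = -3)
G = 56 (G = -8*(-1*4 - 3) = -8*(-4 - 3) = -8*(-7) = 56)
j(T, v) = 619 - 396*T/v (j(T, v) = ((-302 - 94)/v)*T + 619 = (-396/v)*T + 619 = -396*T/v + 619 = 619 - 396*T/v)
-467401 - j(G, -446) = -467401 - (619 - 396*56/(-446)) = -467401 - (619 - 396*56*(-1/446)) = -467401 - (619 + 11088/223) = -467401 - 1*149125/223 = -467401 - 149125/223 = -104379548/223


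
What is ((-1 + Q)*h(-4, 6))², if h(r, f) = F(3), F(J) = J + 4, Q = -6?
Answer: 2401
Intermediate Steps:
F(J) = 4 + J
h(r, f) = 7 (h(r, f) = 4 + 3 = 7)
((-1 + Q)*h(-4, 6))² = ((-1 - 6)*7)² = (-7*7)² = (-49)² = 2401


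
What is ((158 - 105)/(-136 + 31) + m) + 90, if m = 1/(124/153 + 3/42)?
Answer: 17975843/198345 ≈ 90.629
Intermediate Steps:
m = 2142/1889 (m = 1/(124*(1/153) + 3*(1/42)) = 1/(124/153 + 1/14) = 1/(1889/2142) = 2142/1889 ≈ 1.1339)
((158 - 105)/(-136 + 31) + m) + 90 = ((158 - 105)/(-136 + 31) + 2142/1889) + 90 = (53/(-105) + 2142/1889) + 90 = (53*(-1/105) + 2142/1889) + 90 = (-53/105 + 2142/1889) + 90 = 124793/198345 + 90 = 17975843/198345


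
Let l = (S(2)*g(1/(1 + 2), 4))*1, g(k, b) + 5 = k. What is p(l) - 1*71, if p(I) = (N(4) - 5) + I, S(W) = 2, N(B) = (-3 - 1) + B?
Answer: -256/3 ≈ -85.333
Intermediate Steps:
N(B) = -4 + B
g(k, b) = -5 + k
l = -28/3 (l = (2*(-5 + 1/(1 + 2)))*1 = (2*(-5 + 1/3))*1 = (2*(-5 + ⅓))*1 = (2*(-14/3))*1 = -28/3*1 = -28/3 ≈ -9.3333)
p(I) = -5 + I (p(I) = ((-4 + 4) - 5) + I = (0 - 5) + I = -5 + I)
p(l) - 1*71 = (-5 - 28/3) - 1*71 = -43/3 - 71 = -256/3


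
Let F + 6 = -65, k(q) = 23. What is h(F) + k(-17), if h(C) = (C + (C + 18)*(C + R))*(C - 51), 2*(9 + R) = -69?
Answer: -731672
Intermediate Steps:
R = -87/2 (R = -9 + (½)*(-69) = -9 - 69/2 = -87/2 ≈ -43.500)
F = -71 (F = -6 - 65 = -71)
h(C) = (-51 + C)*(C + (18 + C)*(-87/2 + C)) (h(C) = (C + (C + 18)*(C - 87/2))*(C - 51) = (C + (18 + C)*(-87/2 + C))*(-51 + C) = (-51 + C)*(C + (18 + C)*(-87/2 + C)))
h(F) + k(-17) = (39933 + (-71)³ - 151/2*(-71)² + (933/2)*(-71)) + 23 = (39933 - 357911 - 151/2*5041 - 66243/2) + 23 = (39933 - 357911 - 761191/2 - 66243/2) + 23 = -731695 + 23 = -731672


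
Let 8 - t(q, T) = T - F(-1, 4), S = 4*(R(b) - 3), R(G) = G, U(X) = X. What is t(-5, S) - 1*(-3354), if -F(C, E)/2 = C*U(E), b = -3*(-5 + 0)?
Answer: 3322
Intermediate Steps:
b = 15 (b = -3*(-5) = 15)
S = 48 (S = 4*(15 - 3) = 4*12 = 48)
F(C, E) = -2*C*E
t(q, T) = 16 - T (t(q, T) = 8 - (T - (-2)*(-1)*4) = 8 - (T - 1*8) = 8 - (T - 8) = 8 - (-8 + T) = 8 + (8 - T) = 16 - T)
t(-5, S) - 1*(-3354) = (16 - 1*48) - 1*(-3354) = (16 - 48) + 3354 = -32 + 3354 = 3322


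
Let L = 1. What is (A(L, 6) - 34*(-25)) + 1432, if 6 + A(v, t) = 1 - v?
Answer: 2276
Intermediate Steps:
A(v, t) = -5 - v (A(v, t) = -6 + (1 - v) = -5 - v)
(A(L, 6) - 34*(-25)) + 1432 = ((-5 - 1*1) - 34*(-25)) + 1432 = ((-5 - 1) + 850) + 1432 = (-6 + 850) + 1432 = 844 + 1432 = 2276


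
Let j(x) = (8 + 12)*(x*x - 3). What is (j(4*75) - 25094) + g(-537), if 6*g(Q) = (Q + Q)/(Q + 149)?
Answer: 688640427/388 ≈ 1.7748e+6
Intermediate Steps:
g(Q) = Q/(3*(149 + Q)) (g(Q) = ((Q + Q)/(Q + 149))/6 = ((2*Q)/(149 + Q))/6 = (2*Q/(149 + Q))/6 = Q/(3*(149 + Q)))
j(x) = -60 + 20*x² (j(x) = 20*(x² - 3) = 20*(-3 + x²) = -60 + 20*x²)
(j(4*75) - 25094) + g(-537) = ((-60 + 20*(4*75)²) - 25094) + (⅓)*(-537)/(149 - 537) = ((-60 + 20*300²) - 25094) + (⅓)*(-537)/(-388) = ((-60 + 20*90000) - 25094) + (⅓)*(-537)*(-1/388) = ((-60 + 1800000) - 25094) + 179/388 = (1799940 - 25094) + 179/388 = 1774846 + 179/388 = 688640427/388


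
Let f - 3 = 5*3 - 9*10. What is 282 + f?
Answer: 210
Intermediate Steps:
f = -72 (f = 3 + (5*3 - 9*10) = 3 + (15 - 90) = 3 - 75 = -72)
282 + f = 282 - 72 = 210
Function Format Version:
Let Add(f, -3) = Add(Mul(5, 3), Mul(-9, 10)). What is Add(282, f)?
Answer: 210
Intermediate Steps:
f = -72 (f = Add(3, Add(Mul(5, 3), Mul(-9, 10))) = Add(3, Add(15, -90)) = Add(3, -75) = -72)
Add(282, f) = Add(282, -72) = 210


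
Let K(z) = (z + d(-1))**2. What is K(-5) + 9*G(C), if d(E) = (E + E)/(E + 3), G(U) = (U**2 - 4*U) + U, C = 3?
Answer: 36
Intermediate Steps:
G(U) = U**2 - 3*U
d(E) = 2*E/(3 + E) (d(E) = (2*E)/(3 + E) = 2*E/(3 + E))
K(z) = (-1 + z)**2 (K(z) = (z + 2*(-1)/(3 - 1))**2 = (z + 2*(-1)/2)**2 = (z + 2*(-1)*(1/2))**2 = (z - 1)**2 = (-1 + z)**2)
K(-5) + 9*G(C) = (-1 - 5)**2 + 9*(3*(-3 + 3)) = (-6)**2 + 9*(3*0) = 36 + 9*0 = 36 + 0 = 36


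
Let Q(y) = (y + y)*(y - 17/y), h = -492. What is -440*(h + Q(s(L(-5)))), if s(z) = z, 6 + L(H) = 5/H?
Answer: 188320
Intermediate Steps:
L(H) = -6 + 5/H
Q(y) = 2*y*(y - 17/y) (Q(y) = (2*y)*(y - 17/y) = 2*y*(y - 17/y))
-440*(h + Q(s(L(-5)))) = -440*(-492 + (-34 + 2*(-6 + 5/(-5))²)) = -440*(-492 + (-34 + 2*(-6 + 5*(-⅕))²)) = -440*(-492 + (-34 + 2*(-6 - 1)²)) = -440*(-492 + (-34 + 2*(-7)²)) = -440*(-492 + (-34 + 2*49)) = -440*(-492 + (-34 + 98)) = -440*(-492 + 64) = -440*(-428) = 188320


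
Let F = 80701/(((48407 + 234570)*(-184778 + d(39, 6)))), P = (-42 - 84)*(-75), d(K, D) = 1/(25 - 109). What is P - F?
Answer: 41506156836254334/4392185907881 ≈ 9450.0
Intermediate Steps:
d(K, D) = -1/84 (d(K, D) = 1/(-84) = -1/84)
P = 9450 (P = -126*(-75) = 9450)
F = -6778884/4392185907881 (F = 80701/(((48407 + 234570)*(-184778 - 1/84))) = 80701/((282977*(-15521353/84))) = 80701/(-4392185907881/84) = 80701*(-84/4392185907881) = -6778884/4392185907881 ≈ -1.5434e-6)
P - F = 9450 - 1*(-6778884/4392185907881) = 9450 + 6778884/4392185907881 = 41506156836254334/4392185907881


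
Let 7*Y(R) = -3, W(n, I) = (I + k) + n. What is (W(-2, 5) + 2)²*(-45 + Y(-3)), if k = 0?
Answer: -7950/7 ≈ -1135.7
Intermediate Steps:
W(n, I) = I + n (W(n, I) = (I + 0) + n = I + n)
Y(R) = -3/7 (Y(R) = (⅐)*(-3) = -3/7)
(W(-2, 5) + 2)²*(-45 + Y(-3)) = ((5 - 2) + 2)²*(-45 - 3/7) = (3 + 2)²*(-318/7) = 5²*(-318/7) = 25*(-318/7) = -7950/7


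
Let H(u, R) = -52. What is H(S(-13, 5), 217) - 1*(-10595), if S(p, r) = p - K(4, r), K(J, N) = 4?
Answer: 10543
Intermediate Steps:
S(p, r) = -4 + p (S(p, r) = p - 1*4 = p - 4 = -4 + p)
H(S(-13, 5), 217) - 1*(-10595) = -52 - 1*(-10595) = -52 + 10595 = 10543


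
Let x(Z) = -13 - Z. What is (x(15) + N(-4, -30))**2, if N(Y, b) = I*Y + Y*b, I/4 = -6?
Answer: 35344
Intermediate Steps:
I = -24 (I = 4*(-6) = -24)
N(Y, b) = -24*Y + Y*b
(x(15) + N(-4, -30))**2 = ((-13 - 1*15) - 4*(-24 - 30))**2 = ((-13 - 15) - 4*(-54))**2 = (-28 + 216)**2 = 188**2 = 35344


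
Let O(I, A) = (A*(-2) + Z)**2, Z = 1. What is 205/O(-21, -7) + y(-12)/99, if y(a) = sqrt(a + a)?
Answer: 41/45 + 2*I*sqrt(6)/99 ≈ 0.91111 + 0.049485*I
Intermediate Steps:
y(a) = sqrt(2)*sqrt(a) (y(a) = sqrt(2*a) = sqrt(2)*sqrt(a))
O(I, A) = (1 - 2*A)**2 (O(I, A) = (A*(-2) + 1)**2 = (-2*A + 1)**2 = (1 - 2*A)**2)
205/O(-21, -7) + y(-12)/99 = 205/((-1 + 2*(-7))**2) + (sqrt(2)*sqrt(-12))/99 = 205/((-1 - 14)**2) + (sqrt(2)*(2*I*sqrt(3)))*(1/99) = 205/((-15)**2) + (2*I*sqrt(6))*(1/99) = 205/225 + 2*I*sqrt(6)/99 = 205*(1/225) + 2*I*sqrt(6)/99 = 41/45 + 2*I*sqrt(6)/99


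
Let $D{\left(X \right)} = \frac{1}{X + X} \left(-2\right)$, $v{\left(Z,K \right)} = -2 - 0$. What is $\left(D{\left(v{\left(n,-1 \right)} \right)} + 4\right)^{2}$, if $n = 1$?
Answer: $\frac{81}{4} \approx 20.25$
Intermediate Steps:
$v{\left(Z,K \right)} = -2$ ($v{\left(Z,K \right)} = -2 + 0 = -2$)
$D{\left(X \right)} = - \frac{1}{X}$ ($D{\left(X \right)} = \frac{1}{2 X} \left(-2\right) = - \frac{1}{X}$)
$\left(D{\left(v{\left(n,-1 \right)} \right)} + 4\right)^{2} = \left(- \frac{1}{-2} + 4\right)^{2} = \left(\left(-1\right) \left(- \frac{1}{2}\right) + 4\right)^{2} = \left(\frac{1}{2} + 4\right)^{2} = \left(\frac{9}{2}\right)^{2} = \frac{81}{4}$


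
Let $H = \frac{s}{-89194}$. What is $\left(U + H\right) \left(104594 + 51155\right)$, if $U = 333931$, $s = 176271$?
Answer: $\frac{4638900692706907}{89194} \approx 5.2009 \cdot 10^{10}$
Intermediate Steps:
$H = - \frac{176271}{89194}$ ($H = \frac{176271}{-89194} = 176271 \left(- \frac{1}{89194}\right) = - \frac{176271}{89194} \approx -1.9763$)
$\left(U + H\right) \left(104594 + 51155\right) = \left(333931 - \frac{176271}{89194}\right) \left(104594 + 51155\right) = \frac{29784465343}{89194} \cdot 155749 = \frac{4638900692706907}{89194}$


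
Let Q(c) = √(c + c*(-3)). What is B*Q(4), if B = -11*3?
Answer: -66*I*√2 ≈ -93.338*I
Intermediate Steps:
B = -33
Q(c) = √2*√(-c) (Q(c) = √(c - 3*c) = √(-2*c) = √2*√(-c))
B*Q(4) = -33*√2*√(-1*4) = -33*√2*√(-4) = -33*√2*2*I = -66*I*√2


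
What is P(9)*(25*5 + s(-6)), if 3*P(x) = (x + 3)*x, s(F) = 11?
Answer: 4896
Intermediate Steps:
P(x) = x*(3 + x)/3 (P(x) = ((x + 3)*x)/3 = ((3 + x)*x)/3 = (x*(3 + x))/3 = x*(3 + x)/3)
P(9)*(25*5 + s(-6)) = ((⅓)*9*(3 + 9))*(25*5 + 11) = ((⅓)*9*12)*(125 + 11) = 36*136 = 4896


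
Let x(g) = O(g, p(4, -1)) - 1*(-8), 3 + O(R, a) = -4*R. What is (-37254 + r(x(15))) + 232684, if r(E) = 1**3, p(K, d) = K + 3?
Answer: 195431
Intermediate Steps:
p(K, d) = 3 + K
O(R, a) = -3 - 4*R
x(g) = 5 - 4*g (x(g) = (-3 - 4*g) - 1*(-8) = (-3 - 4*g) + 8 = 5 - 4*g)
r(E) = 1
(-37254 + r(x(15))) + 232684 = (-37254 + 1) + 232684 = -37253 + 232684 = 195431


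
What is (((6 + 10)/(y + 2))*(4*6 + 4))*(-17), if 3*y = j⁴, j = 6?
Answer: -544/31 ≈ -17.548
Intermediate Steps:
y = 432 (y = (⅓)*6⁴ = (⅓)*1296 = 432)
(((6 + 10)/(y + 2))*(4*6 + 4))*(-17) = (((6 + 10)/(432 + 2))*(4*6 + 4))*(-17) = ((16/434)*(24 + 4))*(-17) = ((16*(1/434))*28)*(-17) = ((8/217)*28)*(-17) = (32/31)*(-17) = -544/31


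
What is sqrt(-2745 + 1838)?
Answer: I*sqrt(907) ≈ 30.116*I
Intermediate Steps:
sqrt(-2745 + 1838) = sqrt(-907) = I*sqrt(907)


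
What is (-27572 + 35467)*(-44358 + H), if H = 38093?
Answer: -49462175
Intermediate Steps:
(-27572 + 35467)*(-44358 + H) = (-27572 + 35467)*(-44358 + 38093) = 7895*(-6265) = -49462175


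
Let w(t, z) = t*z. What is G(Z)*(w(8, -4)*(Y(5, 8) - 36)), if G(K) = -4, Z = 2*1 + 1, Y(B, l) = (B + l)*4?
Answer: 2048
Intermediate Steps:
Y(B, l) = 4*B + 4*l
Z = 3 (Z = 2 + 1 = 3)
G(Z)*(w(8, -4)*(Y(5, 8) - 36)) = -4*8*(-4)*((4*5 + 4*8) - 36) = -(-128)*((20 + 32) - 36) = -(-128)*(52 - 36) = -(-128)*16 = -4*(-512) = 2048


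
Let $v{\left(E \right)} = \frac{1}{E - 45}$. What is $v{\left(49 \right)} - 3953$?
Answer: $- \frac{15811}{4} \approx -3952.8$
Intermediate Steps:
$v{\left(E \right)} = \frac{1}{-45 + E}$
$v{\left(49 \right)} - 3953 = \frac{1}{-45 + 49} - 3953 = \frac{1}{4} - 3953 = - \frac{15811}{4}$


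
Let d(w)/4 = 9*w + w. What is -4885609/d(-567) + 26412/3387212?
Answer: 4137298114067/19205492040 ≈ 215.42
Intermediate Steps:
d(w) = 40*w (d(w) = 4*(9*w + w) = 4*(10*w) = 40*w)
-4885609/d(-567) + 26412/3387212 = -4885609/(40*(-567)) + 26412/3387212 = -4885609/(-22680) + 26412*(1/3387212) = -4885609*(-1/22680) + 6603/846803 = 4885609/22680 + 6603/846803 = 4137298114067/19205492040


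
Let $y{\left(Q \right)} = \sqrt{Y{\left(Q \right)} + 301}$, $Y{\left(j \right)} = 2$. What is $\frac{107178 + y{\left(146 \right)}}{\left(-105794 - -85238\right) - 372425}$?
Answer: $- \frac{107178}{392981} - \frac{\sqrt{303}}{392981} \approx -0.27278$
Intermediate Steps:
$y{\left(Q \right)} = \sqrt{303}$ ($y{\left(Q \right)} = \sqrt{2 + 301} = \sqrt{303}$)
$\frac{107178 + y{\left(146 \right)}}{\left(-105794 - -85238\right) - 372425} = \frac{107178 + \sqrt{303}}{\left(-105794 - -85238\right) - 372425} = \frac{107178 + \sqrt{303}}{\left(-105794 + 85238\right) - 372425} = \frac{107178 + \sqrt{303}}{-20556 - 372425} = \frac{107178 + \sqrt{303}}{-392981} = \left(107178 + \sqrt{303}\right) \left(- \frac{1}{392981}\right) = - \frac{107178}{392981} - \frac{\sqrt{303}}{392981}$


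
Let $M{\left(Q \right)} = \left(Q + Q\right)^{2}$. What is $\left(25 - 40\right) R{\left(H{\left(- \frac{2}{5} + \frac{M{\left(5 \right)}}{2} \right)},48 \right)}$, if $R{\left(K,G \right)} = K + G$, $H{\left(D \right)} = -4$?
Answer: $-660$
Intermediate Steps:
$M{\left(Q \right)} = 4 Q^{2}$ ($M{\left(Q \right)} = \left(2 Q\right)^{2} = 4 Q^{2}$)
$R{\left(K,G \right)} = G + K$
$\left(25 - 40\right) R{\left(H{\left(- \frac{2}{5} + \frac{M{\left(5 \right)}}{2} \right)},48 \right)} = \left(25 - 40\right) \left(48 - 4\right) = \left(-15\right) 44 = -660$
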